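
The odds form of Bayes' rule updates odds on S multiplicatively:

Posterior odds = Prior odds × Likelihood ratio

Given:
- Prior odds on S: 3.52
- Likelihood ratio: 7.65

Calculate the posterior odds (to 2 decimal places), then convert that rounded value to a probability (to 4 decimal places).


Step 1: Calculate posterior odds
Posterior odds = Prior odds × LR
               = 3.52 × 7.65
               = 26.93

Step 2: Convert to probability
P(S|E) = Posterior odds / (1 + Posterior odds)
       = 26.93 / (1 + 26.93)
       = 26.93 / 27.93
       = 0.9642

The evidence increased P(S) from 0.7788 to 0.9642.


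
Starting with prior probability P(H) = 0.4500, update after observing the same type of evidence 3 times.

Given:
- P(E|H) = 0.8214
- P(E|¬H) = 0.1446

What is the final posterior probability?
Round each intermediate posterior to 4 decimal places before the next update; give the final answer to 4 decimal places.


Sequential Bayesian updating:

Initial prior: P(H) = 0.4500

Update 1:
  P(E) = 0.8214 × 0.4500 + 0.1446 × 0.5500 = 0.36963000 + 0.07953000 = 0.44916000
  P(H|E) = 0.36963000 / 0.44916000 = 0.8229

Update 2:
  P(E) = 0.8214 × 0.8229 + 0.1446 × 0.1771 = 0.67593006 + 0.02560866 = 0.70153872
  P(H|E) = 0.67593006 / 0.70153872 = 0.9635

Update 3:
  P(E) = 0.8214 × 0.9635 + 0.1446 × 0.0365 = 0.79141890 + 0.00527790 = 0.79669680
  P(H|E) = 0.79141890 / 0.79669680 = 0.9934

Final posterior: 0.9934


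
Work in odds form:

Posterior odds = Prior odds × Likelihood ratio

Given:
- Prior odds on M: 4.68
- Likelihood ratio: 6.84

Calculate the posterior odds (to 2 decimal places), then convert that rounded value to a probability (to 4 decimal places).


Step 1: Calculate posterior odds
Posterior odds = Prior odds × LR
               = 4.68 × 6.84
               = 32.01

Step 2: Convert to probability
P(M|E) = Posterior odds / (1 + Posterior odds)
       = 32.01 / (1 + 32.01)
       = 32.01 / 33.01
       = 0.9697

The evidence increased P(M) from 0.8239 to 0.9697.


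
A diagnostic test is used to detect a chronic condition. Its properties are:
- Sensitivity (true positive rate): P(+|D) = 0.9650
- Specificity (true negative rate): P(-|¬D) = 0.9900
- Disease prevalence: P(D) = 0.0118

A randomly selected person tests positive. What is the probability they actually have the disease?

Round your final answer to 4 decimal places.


Let D = has disease, + = positive test

Given:
- P(D) = 0.0118 (prevalence)
- P(+|D) = 0.9650 (sensitivity)
- P(-|¬D) = 0.9900 (specificity)
- P(+|¬D) = 0.0100 (false positive rate = 1 - specificity)

Step 1: Find P(+)
P(+) = P(+|D)P(D) + P(+|¬D)P(¬D)
     = 0.9650 × 0.0118 + 0.0100 × 0.9882
     = 0.01138700 + 0.00988200
     = 0.02126900

Step 2: Apply Bayes' theorem for P(D|+)
P(D|+) = P(+|D)P(D) / P(+)
       = 0.01138700 / 0.02126900
       = 0.5354


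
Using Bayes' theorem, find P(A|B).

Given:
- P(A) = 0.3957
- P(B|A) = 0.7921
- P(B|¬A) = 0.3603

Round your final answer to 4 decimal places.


Bayes' theorem: P(A|B) = P(B|A) × P(A) / P(B)

Step 1: Calculate P(B) using law of total probability
P(B) = P(B|A)P(A) + P(B|¬A)P(¬A)
     = 0.7921 × 0.3957 + 0.3603 × 0.6043
     = 0.31343397 + 0.21772929
     = 0.53116326

Step 2: Apply Bayes' theorem
P(A|B) = P(B|A) × P(A) / P(B)
       = 0.31343397 / 0.53116326
       = 0.5901


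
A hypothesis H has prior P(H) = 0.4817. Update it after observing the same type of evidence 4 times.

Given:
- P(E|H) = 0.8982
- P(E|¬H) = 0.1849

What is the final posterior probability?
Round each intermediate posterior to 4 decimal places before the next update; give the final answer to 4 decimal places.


Sequential Bayesian updating:

Initial prior: P(H) = 0.4817

Update 1:
  P(E) = 0.8982 × 0.4817 + 0.1849 × 0.5183 = 0.43266294 + 0.09583367 = 0.52849661
  P(H|E) = 0.43266294 / 0.52849661 = 0.8187

Update 2:
  P(E) = 0.8982 × 0.8187 + 0.1849 × 0.1813 = 0.73535634 + 0.03352237 = 0.76887871
  P(H|E) = 0.73535634 / 0.76887871 = 0.9564

Update 3:
  P(E) = 0.8982 × 0.9564 + 0.1849 × 0.0436 = 0.85903848 + 0.00806164 = 0.86710012
  P(H|E) = 0.85903848 / 0.86710012 = 0.9907

Update 4:
  P(E) = 0.8982 × 0.9907 + 0.1849 × 0.0093 = 0.88984674 + 0.00171957 = 0.89156631
  P(H|E) = 0.88984674 / 0.89156631 = 0.9981

Final posterior: 0.9981


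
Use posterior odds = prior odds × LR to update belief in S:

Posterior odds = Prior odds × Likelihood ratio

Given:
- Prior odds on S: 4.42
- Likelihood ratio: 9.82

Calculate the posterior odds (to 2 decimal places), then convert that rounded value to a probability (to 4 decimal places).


Step 1: Calculate posterior odds
Posterior odds = Prior odds × LR
               = 4.42 × 9.82
               = 43.40

Step 2: Convert to probability
P(S|E) = Posterior odds / (1 + Posterior odds)
       = 43.40 / (1 + 43.40)
       = 43.40 / 44.40
       = 0.9775

The evidence increased P(S) from 0.8155 to 0.9775.


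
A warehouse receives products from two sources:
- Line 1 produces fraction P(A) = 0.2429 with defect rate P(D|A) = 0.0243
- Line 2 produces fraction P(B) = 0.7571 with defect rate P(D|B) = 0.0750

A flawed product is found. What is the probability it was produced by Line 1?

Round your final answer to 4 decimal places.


Let A = from Line 1, D = flawed

Given:
- P(A) = 0.2429, P(B) = 0.7571
- P(D|A) = 0.0243, P(D|B) = 0.0750

Step 1: Find P(D)
P(D) = P(D|A)P(A) + P(D|B)P(B)
     = 0.0243 × 0.2429 + 0.0750 × 0.7571
     = 0.00590247 + 0.05678250
     = 0.06268497

Step 2: Apply Bayes' theorem
P(A|D) = P(D|A)P(A) / P(D)
       = 0.00590247 / 0.06268497
       = 0.0942


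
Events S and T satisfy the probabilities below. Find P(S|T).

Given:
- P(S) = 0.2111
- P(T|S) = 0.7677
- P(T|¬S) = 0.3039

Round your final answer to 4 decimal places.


Bayes' theorem: P(S|T) = P(T|S) × P(S) / P(T)

Step 1: Calculate P(T) using law of total probability
P(T) = P(T|S)P(S) + P(T|¬S)P(¬S)
     = 0.7677 × 0.2111 + 0.3039 × 0.7889
     = 0.16206147 + 0.23974671
     = 0.40180818

Step 2: Apply Bayes' theorem
P(S|T) = P(T|S) × P(S) / P(T)
       = 0.16206147 / 0.40180818
       = 0.4033


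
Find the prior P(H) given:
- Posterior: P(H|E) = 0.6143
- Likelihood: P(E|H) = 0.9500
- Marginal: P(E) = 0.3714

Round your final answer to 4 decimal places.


From Bayes' theorem: P(H|E) = P(E|H) × P(H) / P(E)

Rearranging for P(H):
P(H) = P(H|E) × P(E) / P(E|H)
     = 0.6143 × 0.3714 / 0.9500
     = 0.22815102 / 0.9500
     = 0.2402


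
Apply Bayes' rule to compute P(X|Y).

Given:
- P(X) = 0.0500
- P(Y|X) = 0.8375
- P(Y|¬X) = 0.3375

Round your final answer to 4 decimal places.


Bayes' theorem: P(X|Y) = P(Y|X) × P(X) / P(Y)

Step 1: Calculate P(Y) using law of total probability
P(Y) = P(Y|X)P(X) + P(Y|¬X)P(¬X)
     = 0.8375 × 0.0500 + 0.3375 × 0.9500
     = 0.04187500 + 0.32062500
     = 0.36250000

Step 2: Apply Bayes' theorem
P(X|Y) = P(Y|X) × P(X) / P(Y)
       = 0.04187500 / 0.36250000
       = 0.1155


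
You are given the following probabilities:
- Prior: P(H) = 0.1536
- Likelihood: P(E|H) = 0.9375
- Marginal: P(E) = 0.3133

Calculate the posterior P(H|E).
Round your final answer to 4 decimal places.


Using Bayes' theorem:

P(H|E) = P(E|H) × P(H) / P(E)
       = 0.9375 × 0.1536 / 0.3133
       = 0.14400000 / 0.3133
       = 0.4596

The evidence strengthens our belief in H.
Prior: 0.1536 → Posterior: 0.4596


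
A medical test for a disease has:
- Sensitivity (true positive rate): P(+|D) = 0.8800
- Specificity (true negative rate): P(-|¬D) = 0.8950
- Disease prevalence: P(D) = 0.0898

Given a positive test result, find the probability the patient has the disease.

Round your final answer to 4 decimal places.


Let D = has disease, + = positive test

Given:
- P(D) = 0.0898 (prevalence)
- P(+|D) = 0.8800 (sensitivity)
- P(-|¬D) = 0.8950 (specificity)
- P(+|¬D) = 0.1050 (false positive rate = 1 - specificity)

Step 1: Find P(+)
P(+) = P(+|D)P(D) + P(+|¬D)P(¬D)
     = 0.8800 × 0.0898 + 0.1050 × 0.9102
     = 0.07902400 + 0.09557100
     = 0.17459500

Step 2: Apply Bayes' theorem for P(D|+)
P(D|+) = P(+|D)P(D) / P(+)
       = 0.07902400 / 0.17459500
       = 0.4526


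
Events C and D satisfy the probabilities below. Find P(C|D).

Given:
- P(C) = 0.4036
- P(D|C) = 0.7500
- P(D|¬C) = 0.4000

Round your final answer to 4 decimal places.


Bayes' theorem: P(C|D) = P(D|C) × P(C) / P(D)

Step 1: Calculate P(D) using law of total probability
P(D) = P(D|C)P(C) + P(D|¬C)P(¬C)
     = 0.7500 × 0.4036 + 0.4000 × 0.5964
     = 0.30270000 + 0.23856000
     = 0.54126000

Step 2: Apply Bayes' theorem
P(C|D) = P(D|C) × P(C) / P(D)
       = 0.30270000 / 0.54126000
       = 0.5593


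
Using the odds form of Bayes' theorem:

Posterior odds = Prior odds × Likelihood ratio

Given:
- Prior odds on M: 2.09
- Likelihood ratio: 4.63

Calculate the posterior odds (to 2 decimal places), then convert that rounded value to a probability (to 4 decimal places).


Step 1: Calculate posterior odds
Posterior odds = Prior odds × LR
               = 2.09 × 4.63
               = 9.68

Step 2: Convert to probability
P(M|E) = Posterior odds / (1 + Posterior odds)
       = 9.68 / (1 + 9.68)
       = 9.68 / 10.68
       = 0.9064

The evidence increased P(M) from 0.6764 to 0.9064.


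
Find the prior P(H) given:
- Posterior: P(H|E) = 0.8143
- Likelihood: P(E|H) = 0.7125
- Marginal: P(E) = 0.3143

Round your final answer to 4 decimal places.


From Bayes' theorem: P(H|E) = P(E|H) × P(H) / P(E)

Rearranging for P(H):
P(H) = P(H|E) × P(E) / P(E|H)
     = 0.8143 × 0.3143 / 0.7125
     = 0.25593449 / 0.7125
     = 0.3592


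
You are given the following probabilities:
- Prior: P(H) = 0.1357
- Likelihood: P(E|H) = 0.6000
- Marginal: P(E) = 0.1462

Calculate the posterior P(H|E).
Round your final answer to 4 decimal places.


Using Bayes' theorem:

P(H|E) = P(E|H) × P(H) / P(E)
       = 0.6000 × 0.1357 / 0.1462
       = 0.08142000 / 0.1462
       = 0.5569

The evidence strengthens our belief in H.
Prior: 0.1357 → Posterior: 0.5569


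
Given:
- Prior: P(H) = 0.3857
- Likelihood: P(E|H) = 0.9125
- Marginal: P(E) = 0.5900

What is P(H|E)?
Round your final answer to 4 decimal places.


Using Bayes' theorem:

P(H|E) = P(E|H) × P(H) / P(E)
       = 0.9125 × 0.3857 / 0.5900
       = 0.35195125 / 0.5900
       = 0.5965

The evidence strengthens our belief in H.
Prior: 0.3857 → Posterior: 0.5965


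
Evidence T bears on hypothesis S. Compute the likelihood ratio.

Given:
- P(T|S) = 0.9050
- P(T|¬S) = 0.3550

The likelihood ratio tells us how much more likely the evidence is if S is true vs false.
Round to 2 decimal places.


Likelihood Ratio (LR) = P(T|S) / P(T|¬S)

LR = 0.9050 / 0.3550
   = 2.55

The evidence is 2.55 times more likely if S is true than if S is false.
LR > 1, so observing T raises the odds in favor of S.


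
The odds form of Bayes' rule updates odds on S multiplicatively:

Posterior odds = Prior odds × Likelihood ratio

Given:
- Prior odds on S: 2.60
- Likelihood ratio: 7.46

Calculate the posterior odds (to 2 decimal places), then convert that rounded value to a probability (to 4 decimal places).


Step 1: Calculate posterior odds
Posterior odds = Prior odds × LR
               = 2.60 × 7.46
               = 19.40

Step 2: Convert to probability
P(S|E) = Posterior odds / (1 + Posterior odds)
       = 19.40 / (1 + 19.40)
       = 19.40 / 20.40
       = 0.9510

The evidence increased P(S) from 0.7222 to 0.9510.


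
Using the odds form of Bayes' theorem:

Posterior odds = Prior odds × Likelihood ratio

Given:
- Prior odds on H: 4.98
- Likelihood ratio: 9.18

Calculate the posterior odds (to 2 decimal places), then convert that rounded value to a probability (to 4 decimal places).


Step 1: Calculate posterior odds
Posterior odds = Prior odds × LR
               = 4.98 × 9.18
               = 45.72

Step 2: Convert to probability
P(H|E) = Posterior odds / (1 + Posterior odds)
       = 45.72 / (1 + 45.72)
       = 45.72 / 46.72
       = 0.9786

The evidence increased P(H) from 0.8328 to 0.9786.


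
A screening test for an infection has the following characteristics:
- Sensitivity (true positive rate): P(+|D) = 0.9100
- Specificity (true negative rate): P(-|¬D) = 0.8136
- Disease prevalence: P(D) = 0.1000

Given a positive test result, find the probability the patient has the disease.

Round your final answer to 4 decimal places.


Let D = has disease, + = positive test

Given:
- P(D) = 0.1000 (prevalence)
- P(+|D) = 0.9100 (sensitivity)
- P(-|¬D) = 0.8136 (specificity)
- P(+|¬D) = 0.1864 (false positive rate = 1 - specificity)

Step 1: Find P(+)
P(+) = P(+|D)P(D) + P(+|¬D)P(¬D)
     = 0.9100 × 0.1000 + 0.1864 × 0.9000
     = 0.09100000 + 0.16776000
     = 0.25876000

Step 2: Apply Bayes' theorem for P(D|+)
P(D|+) = P(+|D)P(D) / P(+)
       = 0.09100000 / 0.25876000
       = 0.3517


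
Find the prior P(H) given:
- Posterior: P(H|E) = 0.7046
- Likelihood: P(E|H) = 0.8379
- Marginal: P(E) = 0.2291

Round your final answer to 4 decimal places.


From Bayes' theorem: P(H|E) = P(E|H) × P(H) / P(E)

Rearranging for P(H):
P(H) = P(H|E) × P(E) / P(E|H)
     = 0.7046 × 0.2291 / 0.8379
     = 0.16142386 / 0.8379
     = 0.1927


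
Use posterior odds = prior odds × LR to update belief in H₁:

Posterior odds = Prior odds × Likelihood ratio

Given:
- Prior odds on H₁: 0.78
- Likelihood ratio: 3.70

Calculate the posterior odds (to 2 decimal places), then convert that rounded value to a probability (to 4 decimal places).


Step 1: Calculate posterior odds
Posterior odds = Prior odds × LR
               = 0.78 × 3.70
               = 2.89

Step 2: Convert to probability
P(H₁|E) = Posterior odds / (1 + Posterior odds)
       = 2.89 / (1 + 2.89)
       = 2.89 / 3.89
       = 0.7429

The evidence increased P(H₁) from 0.4382 to 0.7429.


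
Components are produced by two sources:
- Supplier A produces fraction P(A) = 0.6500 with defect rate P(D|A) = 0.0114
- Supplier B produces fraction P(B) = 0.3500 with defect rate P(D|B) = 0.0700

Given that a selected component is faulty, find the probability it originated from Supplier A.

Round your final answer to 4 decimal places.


Let A = from Supplier A, D = faulty

Given:
- P(A) = 0.6500, P(B) = 0.3500
- P(D|A) = 0.0114, P(D|B) = 0.0700

Step 1: Find P(D)
P(D) = P(D|A)P(A) + P(D|B)P(B)
     = 0.0114 × 0.6500 + 0.0700 × 0.3500
     = 0.00741000 + 0.02450000
     = 0.03191000

Step 2: Apply Bayes' theorem
P(A|D) = P(D|A)P(A) / P(D)
       = 0.00741000 / 0.03191000
       = 0.2322


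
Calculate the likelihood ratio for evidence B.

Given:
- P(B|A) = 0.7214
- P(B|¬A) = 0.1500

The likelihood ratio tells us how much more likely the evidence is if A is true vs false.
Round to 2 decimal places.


Likelihood Ratio (LR) = P(B|A) / P(B|¬A)

LR = 0.7214 / 0.1500
   = 4.81

The evidence is 4.81 times more likely if A is true than if A is false.
Since LR > 1, the evidence supports A over ¬A.


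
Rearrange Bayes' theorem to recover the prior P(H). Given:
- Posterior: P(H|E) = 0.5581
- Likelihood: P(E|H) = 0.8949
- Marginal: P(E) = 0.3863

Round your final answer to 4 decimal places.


From Bayes' theorem: P(H|E) = P(E|H) × P(H) / P(E)

Rearranging for P(H):
P(H) = P(H|E) × P(E) / P(E|H)
     = 0.5581 × 0.3863 / 0.8949
     = 0.21559403 / 0.8949
     = 0.2409


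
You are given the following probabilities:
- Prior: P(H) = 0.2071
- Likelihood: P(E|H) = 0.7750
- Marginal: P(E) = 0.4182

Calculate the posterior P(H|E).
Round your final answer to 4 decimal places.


Using Bayes' theorem:

P(H|E) = P(E|H) × P(H) / P(E)
       = 0.7750 × 0.2071 / 0.4182
       = 0.16050250 / 0.4182
       = 0.3838

The evidence strengthens our belief in H.
Prior: 0.2071 → Posterior: 0.3838


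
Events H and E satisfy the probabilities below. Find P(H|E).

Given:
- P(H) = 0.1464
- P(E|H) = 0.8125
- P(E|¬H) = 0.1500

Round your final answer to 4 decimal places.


Bayes' theorem: P(H|E) = P(E|H) × P(H) / P(E)

Step 1: Calculate P(E) using law of total probability
P(E) = P(E|H)P(H) + P(E|¬H)P(¬H)
     = 0.8125 × 0.1464 + 0.1500 × 0.8536
     = 0.11895000 + 0.12804000
     = 0.24699000

Step 2: Apply Bayes' theorem
P(H|E) = P(E|H) × P(H) / P(E)
       = 0.11895000 / 0.24699000
       = 0.4816


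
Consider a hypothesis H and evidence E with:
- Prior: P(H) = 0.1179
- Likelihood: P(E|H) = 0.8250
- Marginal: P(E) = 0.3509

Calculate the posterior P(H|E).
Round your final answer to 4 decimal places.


Using Bayes' theorem:

P(H|E) = P(E|H) × P(H) / P(E)
       = 0.8250 × 0.1179 / 0.3509
       = 0.09726750 / 0.3509
       = 0.2772

The evidence strengthens our belief in H.
Prior: 0.1179 → Posterior: 0.2772


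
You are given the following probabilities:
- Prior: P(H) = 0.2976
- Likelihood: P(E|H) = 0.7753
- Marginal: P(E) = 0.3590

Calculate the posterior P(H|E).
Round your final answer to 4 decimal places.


Using Bayes' theorem:

P(H|E) = P(E|H) × P(H) / P(E)
       = 0.7753 × 0.2976 / 0.3590
       = 0.23072928 / 0.3590
       = 0.6427

The evidence strengthens our belief in H.
Prior: 0.2976 → Posterior: 0.6427


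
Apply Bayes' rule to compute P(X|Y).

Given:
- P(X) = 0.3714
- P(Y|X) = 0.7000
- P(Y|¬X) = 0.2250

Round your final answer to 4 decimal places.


Bayes' theorem: P(X|Y) = P(Y|X) × P(X) / P(Y)

Step 1: Calculate P(Y) using law of total probability
P(Y) = P(Y|X)P(X) + P(Y|¬X)P(¬X)
     = 0.7000 × 0.3714 + 0.2250 × 0.6286
     = 0.25998000 + 0.14143500
     = 0.40141500

Step 2: Apply Bayes' theorem
P(X|Y) = P(Y|X) × P(X) / P(Y)
       = 0.25998000 / 0.40141500
       = 0.6477


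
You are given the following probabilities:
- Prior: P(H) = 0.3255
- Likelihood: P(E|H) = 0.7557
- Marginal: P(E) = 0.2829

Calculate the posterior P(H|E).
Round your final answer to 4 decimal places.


Using Bayes' theorem:

P(H|E) = P(E|H) × P(H) / P(E)
       = 0.7557 × 0.3255 / 0.2829
       = 0.24598035 / 0.2829
       = 0.8695

The evidence strengthens our belief in H.
Prior: 0.3255 → Posterior: 0.8695


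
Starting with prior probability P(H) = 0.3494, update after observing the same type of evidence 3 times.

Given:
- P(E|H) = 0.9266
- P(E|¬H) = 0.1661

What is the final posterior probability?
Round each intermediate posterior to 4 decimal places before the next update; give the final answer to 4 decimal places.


Sequential Bayesian updating:

Initial prior: P(H) = 0.3494

Update 1:
  P(E) = 0.9266 × 0.3494 + 0.1661 × 0.6506 = 0.32375404 + 0.10806466 = 0.43181870
  P(H|E) = 0.32375404 / 0.43181870 = 0.7497

Update 2:
  P(E) = 0.9266 × 0.7497 + 0.1661 × 0.2503 = 0.69467202 + 0.04157483 = 0.73624685
  P(H|E) = 0.69467202 / 0.73624685 = 0.9435

Update 3:
  P(E) = 0.9266 × 0.9435 + 0.1661 × 0.0565 = 0.87424710 + 0.00938465 = 0.88363175
  P(H|E) = 0.87424710 / 0.88363175 = 0.9894

Final posterior: 0.9894


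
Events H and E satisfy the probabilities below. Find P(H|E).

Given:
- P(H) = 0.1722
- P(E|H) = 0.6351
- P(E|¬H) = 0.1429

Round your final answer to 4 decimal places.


Bayes' theorem: P(H|E) = P(E|H) × P(H) / P(E)

Step 1: Calculate P(E) using law of total probability
P(E) = P(E|H)P(H) + P(E|¬H)P(¬H)
     = 0.6351 × 0.1722 + 0.1429 × 0.8278
     = 0.10936422 + 0.11829262
     = 0.22765684

Step 2: Apply Bayes' theorem
P(H|E) = P(E|H) × P(H) / P(E)
       = 0.10936422 / 0.22765684
       = 0.4804


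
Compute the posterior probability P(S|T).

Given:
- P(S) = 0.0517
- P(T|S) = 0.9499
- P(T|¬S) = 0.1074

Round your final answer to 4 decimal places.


Bayes' theorem: P(S|T) = P(T|S) × P(S) / P(T)

Step 1: Calculate P(T) using law of total probability
P(T) = P(T|S)P(S) + P(T|¬S)P(¬S)
     = 0.9499 × 0.0517 + 0.1074 × 0.9483
     = 0.04910983 + 0.10184742
     = 0.15095725

Step 2: Apply Bayes' theorem
P(S|T) = P(T|S) × P(S) / P(T)
       = 0.04910983 / 0.15095725
       = 0.3253


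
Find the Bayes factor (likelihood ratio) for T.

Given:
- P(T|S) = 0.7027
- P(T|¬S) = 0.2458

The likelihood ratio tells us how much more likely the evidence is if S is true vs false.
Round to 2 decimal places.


Likelihood Ratio (LR) = P(T|S) / P(T|¬S)

LR = 0.7027 / 0.2458
   = 2.86

The evidence is 2.86 times more likely if S is true than if S is false.
Since LR > 1, the evidence supports S over ¬S.


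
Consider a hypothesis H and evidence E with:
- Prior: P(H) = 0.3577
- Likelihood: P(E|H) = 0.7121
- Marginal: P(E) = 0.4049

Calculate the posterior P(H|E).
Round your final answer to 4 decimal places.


Using Bayes' theorem:

P(H|E) = P(E|H) × P(H) / P(E)
       = 0.7121 × 0.3577 / 0.4049
       = 0.25471817 / 0.4049
       = 0.6291

The evidence strengthens our belief in H.
Prior: 0.3577 → Posterior: 0.6291


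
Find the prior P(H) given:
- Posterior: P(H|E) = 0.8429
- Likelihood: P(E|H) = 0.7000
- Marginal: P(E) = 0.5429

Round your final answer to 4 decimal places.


From Bayes' theorem: P(H|E) = P(E|H) × P(H) / P(E)

Rearranging for P(H):
P(H) = P(H|E) × P(E) / P(E|H)
     = 0.8429 × 0.5429 / 0.7000
     = 0.45761041 / 0.7000
     = 0.6537


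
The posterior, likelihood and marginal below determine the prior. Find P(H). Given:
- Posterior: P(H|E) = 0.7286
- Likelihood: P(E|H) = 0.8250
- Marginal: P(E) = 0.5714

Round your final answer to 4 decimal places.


From Bayes' theorem: P(H|E) = P(E|H) × P(H) / P(E)

Rearranging for P(H):
P(H) = P(H|E) × P(E) / P(E|H)
     = 0.7286 × 0.5714 / 0.8250
     = 0.41632204 / 0.8250
     = 0.5046


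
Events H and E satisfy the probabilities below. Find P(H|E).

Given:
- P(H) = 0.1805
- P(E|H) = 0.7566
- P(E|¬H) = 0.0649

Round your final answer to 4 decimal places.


Bayes' theorem: P(H|E) = P(E|H) × P(H) / P(E)

Step 1: Calculate P(E) using law of total probability
P(E) = P(E|H)P(H) + P(E|¬H)P(¬H)
     = 0.7566 × 0.1805 + 0.0649 × 0.8195
     = 0.13656630 + 0.05318555
     = 0.18975185

Step 2: Apply Bayes' theorem
P(H|E) = P(E|H) × P(H) / P(E)
       = 0.13656630 / 0.18975185
       = 0.7197


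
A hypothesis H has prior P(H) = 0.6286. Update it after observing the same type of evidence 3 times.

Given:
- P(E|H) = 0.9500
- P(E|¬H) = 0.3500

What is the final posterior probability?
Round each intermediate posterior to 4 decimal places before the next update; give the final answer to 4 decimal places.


Sequential Bayesian updating:

Initial prior: P(H) = 0.6286

Update 1:
  P(E) = 0.9500 × 0.6286 + 0.3500 × 0.3714 = 0.59717000 + 0.12999000 = 0.72716000
  P(H|E) = 0.59717000 / 0.72716000 = 0.8212

Update 2:
  P(E) = 0.9500 × 0.8212 + 0.3500 × 0.1788 = 0.78014000 + 0.06258000 = 0.84272000
  P(H|E) = 0.78014000 / 0.84272000 = 0.9257

Update 3:
  P(E) = 0.9500 × 0.9257 + 0.3500 × 0.0743 = 0.87941500 + 0.02600500 = 0.90542000
  P(H|E) = 0.87941500 / 0.90542000 = 0.9713

Final posterior: 0.9713


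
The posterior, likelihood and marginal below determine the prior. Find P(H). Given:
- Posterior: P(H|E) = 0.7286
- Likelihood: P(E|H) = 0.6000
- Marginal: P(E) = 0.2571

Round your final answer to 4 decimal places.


From Bayes' theorem: P(H|E) = P(E|H) × P(H) / P(E)

Rearranging for P(H):
P(H) = P(H|E) × P(E) / P(E|H)
     = 0.7286 × 0.2571 / 0.6000
     = 0.18732306 / 0.6000
     = 0.3122


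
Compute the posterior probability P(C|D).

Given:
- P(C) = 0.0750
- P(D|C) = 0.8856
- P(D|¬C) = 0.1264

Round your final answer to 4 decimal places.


Bayes' theorem: P(C|D) = P(D|C) × P(C) / P(D)

Step 1: Calculate P(D) using law of total probability
P(D) = P(D|C)P(C) + P(D|¬C)P(¬C)
     = 0.8856 × 0.0750 + 0.1264 × 0.9250
     = 0.06642000 + 0.11692000
     = 0.18334000

Step 2: Apply Bayes' theorem
P(C|D) = P(D|C) × P(C) / P(D)
       = 0.06642000 / 0.18334000
       = 0.3623


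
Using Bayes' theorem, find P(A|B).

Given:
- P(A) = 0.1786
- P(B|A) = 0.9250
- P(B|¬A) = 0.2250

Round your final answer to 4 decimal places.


Bayes' theorem: P(A|B) = P(B|A) × P(A) / P(B)

Step 1: Calculate P(B) using law of total probability
P(B) = P(B|A)P(A) + P(B|¬A)P(¬A)
     = 0.9250 × 0.1786 + 0.2250 × 0.8214
     = 0.16520500 + 0.18481500
     = 0.35002000

Step 2: Apply Bayes' theorem
P(A|B) = P(B|A) × P(A) / P(B)
       = 0.16520500 / 0.35002000
       = 0.4720


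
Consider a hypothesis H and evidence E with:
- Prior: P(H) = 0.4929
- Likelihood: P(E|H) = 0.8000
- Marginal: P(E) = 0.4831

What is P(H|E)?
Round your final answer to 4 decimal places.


Using Bayes' theorem:

P(H|E) = P(E|H) × P(H) / P(E)
       = 0.8000 × 0.4929 / 0.4831
       = 0.39432000 / 0.4831
       = 0.8162

The evidence strengthens our belief in H.
Prior: 0.4929 → Posterior: 0.8162


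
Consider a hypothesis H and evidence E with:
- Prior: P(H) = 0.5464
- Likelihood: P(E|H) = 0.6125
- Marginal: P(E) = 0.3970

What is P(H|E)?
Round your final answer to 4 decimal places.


Using Bayes' theorem:

P(H|E) = P(E|H) × P(H) / P(E)
       = 0.6125 × 0.5464 / 0.3970
       = 0.33467000 / 0.3970
       = 0.8430

The evidence strengthens our belief in H.
Prior: 0.5464 → Posterior: 0.8430


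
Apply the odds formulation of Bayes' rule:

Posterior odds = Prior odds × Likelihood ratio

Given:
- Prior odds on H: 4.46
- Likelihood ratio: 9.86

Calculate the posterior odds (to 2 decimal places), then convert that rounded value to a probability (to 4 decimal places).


Step 1: Calculate posterior odds
Posterior odds = Prior odds × LR
               = 4.46 × 9.86
               = 43.98

Step 2: Convert to probability
P(H|E) = Posterior odds / (1 + Posterior odds)
       = 43.98 / (1 + 43.98)
       = 43.98 / 44.98
       = 0.9778

The evidence increased P(H) from 0.8168 to 0.9778.


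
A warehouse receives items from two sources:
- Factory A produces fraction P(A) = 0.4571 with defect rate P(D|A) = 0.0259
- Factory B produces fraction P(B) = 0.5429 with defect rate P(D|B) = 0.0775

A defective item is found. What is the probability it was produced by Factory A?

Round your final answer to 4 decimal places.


Let A = from Factory A, D = defective

Given:
- P(A) = 0.4571, P(B) = 0.5429
- P(D|A) = 0.0259, P(D|B) = 0.0775

Step 1: Find P(D)
P(D) = P(D|A)P(A) + P(D|B)P(B)
     = 0.0259 × 0.4571 + 0.0775 × 0.5429
     = 0.01183889 + 0.04207475
     = 0.05391364

Step 2: Apply Bayes' theorem
P(A|D) = P(D|A)P(A) / P(D)
       = 0.01183889 / 0.05391364
       = 0.2196


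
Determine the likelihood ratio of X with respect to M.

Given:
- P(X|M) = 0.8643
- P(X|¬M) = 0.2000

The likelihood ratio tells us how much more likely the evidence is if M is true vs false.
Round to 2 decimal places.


Likelihood Ratio (LR) = P(X|M) / P(X|¬M)

LR = 0.8643 / 0.2000
   = 4.32

The evidence is 4.32 times more likely if M is true than if M is false.
Because LR exceeds 1, X is evidence for M.


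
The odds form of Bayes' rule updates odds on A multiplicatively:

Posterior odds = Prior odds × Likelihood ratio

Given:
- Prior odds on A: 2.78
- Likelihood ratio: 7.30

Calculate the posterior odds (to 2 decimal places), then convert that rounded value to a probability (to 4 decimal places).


Step 1: Calculate posterior odds
Posterior odds = Prior odds × LR
               = 2.78 × 7.30
               = 20.29

Step 2: Convert to probability
P(A|E) = Posterior odds / (1 + Posterior odds)
       = 20.29 / (1 + 20.29)
       = 20.29 / 21.29
       = 0.9530

The evidence increased P(A) from 0.7354 to 0.9530.


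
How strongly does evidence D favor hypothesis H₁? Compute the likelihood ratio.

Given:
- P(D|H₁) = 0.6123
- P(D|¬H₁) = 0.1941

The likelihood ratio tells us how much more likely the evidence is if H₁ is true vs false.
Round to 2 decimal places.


Likelihood Ratio (LR) = P(D|H₁) / P(D|¬H₁)

LR = 0.6123 / 0.1941
   = 3.15

The evidence is 3.15 times more likely if H₁ is true than if H₁ is false.
Because LR exceeds 1, D is evidence for H₁.


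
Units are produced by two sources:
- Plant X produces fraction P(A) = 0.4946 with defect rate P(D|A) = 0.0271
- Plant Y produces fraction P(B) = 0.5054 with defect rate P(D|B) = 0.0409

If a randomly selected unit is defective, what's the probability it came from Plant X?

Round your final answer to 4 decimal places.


Let A = from Plant X, D = defective

Given:
- P(A) = 0.4946, P(B) = 0.5054
- P(D|A) = 0.0271, P(D|B) = 0.0409

Step 1: Find P(D)
P(D) = P(D|A)P(A) + P(D|B)P(B)
     = 0.0271 × 0.4946 + 0.0409 × 0.5054
     = 0.01340366 + 0.02067086
     = 0.03407452

Step 2: Apply Bayes' theorem
P(A|D) = P(D|A)P(A) / P(D)
       = 0.01340366 / 0.03407452
       = 0.3934


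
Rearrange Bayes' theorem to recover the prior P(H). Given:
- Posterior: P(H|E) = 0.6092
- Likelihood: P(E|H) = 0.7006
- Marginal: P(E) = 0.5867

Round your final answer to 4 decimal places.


From Bayes' theorem: P(H|E) = P(E|H) × P(H) / P(E)

Rearranging for P(H):
P(H) = P(H|E) × P(E) / P(E|H)
     = 0.6092 × 0.5867 / 0.7006
     = 0.35741764 / 0.7006
     = 0.5102


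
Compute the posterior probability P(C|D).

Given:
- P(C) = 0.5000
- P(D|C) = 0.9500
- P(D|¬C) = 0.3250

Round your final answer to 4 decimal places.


Bayes' theorem: P(C|D) = P(D|C) × P(C) / P(D)

Step 1: Calculate P(D) using law of total probability
P(D) = P(D|C)P(C) + P(D|¬C)P(¬C)
     = 0.9500 × 0.5000 + 0.3250 × 0.5000
     = 0.47500000 + 0.16250000
     = 0.63750000

Step 2: Apply Bayes' theorem
P(C|D) = P(D|C) × P(C) / P(D)
       = 0.47500000 / 0.63750000
       = 0.7451


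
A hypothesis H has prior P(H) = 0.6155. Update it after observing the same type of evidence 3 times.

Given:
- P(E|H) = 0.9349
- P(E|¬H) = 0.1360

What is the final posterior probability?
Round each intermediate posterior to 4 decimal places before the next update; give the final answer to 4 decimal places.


Sequential Bayesian updating:

Initial prior: P(H) = 0.6155

Update 1:
  P(E) = 0.9349 × 0.6155 + 0.1360 × 0.3845 = 0.57543095 + 0.05229200 = 0.62772295
  P(H|E) = 0.57543095 / 0.62772295 = 0.9167

Update 2:
  P(E) = 0.9349 × 0.9167 + 0.1360 × 0.0833 = 0.85702283 + 0.01132880 = 0.86835163
  P(H|E) = 0.85702283 / 0.86835163 = 0.9870

Update 3:
  P(E) = 0.9349 × 0.9870 + 0.1360 × 0.0130 = 0.92274630 + 0.00176800 = 0.92451430
  P(H|E) = 0.92274630 / 0.92451430 = 0.9981

Final posterior: 0.9981


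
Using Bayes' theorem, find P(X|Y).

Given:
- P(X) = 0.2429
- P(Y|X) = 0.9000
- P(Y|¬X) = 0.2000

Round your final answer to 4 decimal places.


Bayes' theorem: P(X|Y) = P(Y|X) × P(X) / P(Y)

Step 1: Calculate P(Y) using law of total probability
P(Y) = P(Y|X)P(X) + P(Y|¬X)P(¬X)
     = 0.9000 × 0.2429 + 0.2000 × 0.7571
     = 0.21861000 + 0.15142000
     = 0.37003000

Step 2: Apply Bayes' theorem
P(X|Y) = P(Y|X) × P(X) / P(Y)
       = 0.21861000 / 0.37003000
       = 0.5908


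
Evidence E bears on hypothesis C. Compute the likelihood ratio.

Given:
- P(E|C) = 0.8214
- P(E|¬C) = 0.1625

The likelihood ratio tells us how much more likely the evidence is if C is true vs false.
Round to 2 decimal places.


Likelihood Ratio (LR) = P(E|C) / P(E|¬C)

LR = 0.8214 / 0.1625
   = 5.05

The evidence is 5.05 times more likely if C is true than if C is false.
Since LR > 1, the evidence supports C over ¬C.


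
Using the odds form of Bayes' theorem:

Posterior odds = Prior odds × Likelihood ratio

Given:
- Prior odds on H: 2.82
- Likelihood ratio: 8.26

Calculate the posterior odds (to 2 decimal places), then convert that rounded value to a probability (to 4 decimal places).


Step 1: Calculate posterior odds
Posterior odds = Prior odds × LR
               = 2.82 × 8.26
               = 23.29

Step 2: Convert to probability
P(H|E) = Posterior odds / (1 + Posterior odds)
       = 23.29 / (1 + 23.29)
       = 23.29 / 24.29
       = 0.9588

The evidence increased P(H) from 0.7382 to 0.9588.


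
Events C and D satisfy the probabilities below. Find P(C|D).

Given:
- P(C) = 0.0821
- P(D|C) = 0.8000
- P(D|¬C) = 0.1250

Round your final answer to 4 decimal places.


Bayes' theorem: P(C|D) = P(D|C) × P(C) / P(D)

Step 1: Calculate P(D) using law of total probability
P(D) = P(D|C)P(C) + P(D|¬C)P(¬C)
     = 0.8000 × 0.0821 + 0.1250 × 0.9179
     = 0.06568000 + 0.11473750
     = 0.18041750

Step 2: Apply Bayes' theorem
P(C|D) = P(D|C) × P(C) / P(D)
       = 0.06568000 / 0.18041750
       = 0.3640


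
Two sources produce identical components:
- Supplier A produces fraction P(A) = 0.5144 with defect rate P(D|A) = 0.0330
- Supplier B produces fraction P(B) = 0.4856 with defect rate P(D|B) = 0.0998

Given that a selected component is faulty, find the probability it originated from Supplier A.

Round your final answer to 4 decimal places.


Let A = from Supplier A, D = faulty

Given:
- P(A) = 0.5144, P(B) = 0.4856
- P(D|A) = 0.0330, P(D|B) = 0.0998

Step 1: Find P(D)
P(D) = P(D|A)P(A) + P(D|B)P(B)
     = 0.0330 × 0.5144 + 0.0998 × 0.4856
     = 0.01697520 + 0.04846288
     = 0.06543808

Step 2: Apply Bayes' theorem
P(A|D) = P(D|A)P(A) / P(D)
       = 0.01697520 / 0.06543808
       = 0.2594


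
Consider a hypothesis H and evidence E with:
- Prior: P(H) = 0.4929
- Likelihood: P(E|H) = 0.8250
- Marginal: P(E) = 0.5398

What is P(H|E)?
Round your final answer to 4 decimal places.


Using Bayes' theorem:

P(H|E) = P(E|H) × P(H) / P(E)
       = 0.8250 × 0.4929 / 0.5398
       = 0.40664250 / 0.5398
       = 0.7533

The evidence strengthens our belief in H.
Prior: 0.4929 → Posterior: 0.7533


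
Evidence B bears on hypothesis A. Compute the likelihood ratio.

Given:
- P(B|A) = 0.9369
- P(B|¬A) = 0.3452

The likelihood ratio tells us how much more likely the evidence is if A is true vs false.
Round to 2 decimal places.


Likelihood Ratio (LR) = P(B|A) / P(B|¬A)

LR = 0.9369 / 0.3452
   = 2.71

The evidence is 2.71 times more likely if A is true than if A is false.
Because LR exceeds 1, B is evidence for A.


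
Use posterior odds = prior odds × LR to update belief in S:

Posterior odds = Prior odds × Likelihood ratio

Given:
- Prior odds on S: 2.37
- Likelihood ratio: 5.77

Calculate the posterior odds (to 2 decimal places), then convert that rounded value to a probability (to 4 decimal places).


Step 1: Calculate posterior odds
Posterior odds = Prior odds × LR
               = 2.37 × 5.77
               = 13.67

Step 2: Convert to probability
P(S|E) = Posterior odds / (1 + Posterior odds)
       = 13.67 / (1 + 13.67)
       = 13.67 / 14.67
       = 0.9318

The evidence increased P(S) from 0.7033 to 0.9318.


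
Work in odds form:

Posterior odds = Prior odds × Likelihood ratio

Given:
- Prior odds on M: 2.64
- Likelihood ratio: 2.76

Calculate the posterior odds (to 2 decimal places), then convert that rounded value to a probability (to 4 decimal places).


Step 1: Calculate posterior odds
Posterior odds = Prior odds × LR
               = 2.64 × 2.76
               = 7.29

Step 2: Convert to probability
P(M|E) = Posterior odds / (1 + Posterior odds)
       = 7.29 / (1 + 7.29)
       = 7.29 / 8.29
       = 0.8794

The evidence increased P(M) from 0.7253 to 0.8794.


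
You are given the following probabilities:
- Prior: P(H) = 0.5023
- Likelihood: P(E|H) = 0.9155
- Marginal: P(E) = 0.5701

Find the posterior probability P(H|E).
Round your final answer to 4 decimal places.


Using Bayes' theorem:

P(H|E) = P(E|H) × P(H) / P(E)
       = 0.9155 × 0.5023 / 0.5701
       = 0.45985565 / 0.5701
       = 0.8066

The evidence strengthens our belief in H.
Prior: 0.5023 → Posterior: 0.8066


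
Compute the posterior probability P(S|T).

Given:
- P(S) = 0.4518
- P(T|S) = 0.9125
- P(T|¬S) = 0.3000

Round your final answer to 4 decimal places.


Bayes' theorem: P(S|T) = P(T|S) × P(S) / P(T)

Step 1: Calculate P(T) using law of total probability
P(T) = P(T|S)P(S) + P(T|¬S)P(¬S)
     = 0.9125 × 0.4518 + 0.3000 × 0.5482
     = 0.41226750 + 0.16446000
     = 0.57672750

Step 2: Apply Bayes' theorem
P(S|T) = P(T|S) × P(S) / P(T)
       = 0.41226750 / 0.57672750
       = 0.7148


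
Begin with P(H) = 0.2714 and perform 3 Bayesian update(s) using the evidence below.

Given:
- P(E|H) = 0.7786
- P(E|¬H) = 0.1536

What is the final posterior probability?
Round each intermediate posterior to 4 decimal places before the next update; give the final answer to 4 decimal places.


Sequential Bayesian updating:

Initial prior: P(H) = 0.2714

Update 1:
  P(E) = 0.7786 × 0.2714 + 0.1536 × 0.7286 = 0.21131204 + 0.11191296 = 0.32322500
  P(H|E) = 0.21131204 / 0.32322500 = 0.6538

Update 2:
  P(E) = 0.7786 × 0.6538 + 0.1536 × 0.3462 = 0.50904868 + 0.05317632 = 0.56222500
  P(H|E) = 0.50904868 / 0.56222500 = 0.9054

Update 3:
  P(E) = 0.7786 × 0.9054 + 0.1536 × 0.0946 = 0.70494444 + 0.01453056 = 0.71947500
  P(H|E) = 0.70494444 / 0.71947500 = 0.9798

Final posterior: 0.9798


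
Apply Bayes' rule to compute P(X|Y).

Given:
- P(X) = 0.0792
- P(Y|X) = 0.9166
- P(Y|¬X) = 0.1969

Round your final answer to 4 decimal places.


Bayes' theorem: P(X|Y) = P(Y|X) × P(X) / P(Y)

Step 1: Calculate P(Y) using law of total probability
P(Y) = P(Y|X)P(X) + P(Y|¬X)P(¬X)
     = 0.9166 × 0.0792 + 0.1969 × 0.9208
     = 0.07259472 + 0.18130552
     = 0.25390024

Step 2: Apply Bayes' theorem
P(X|Y) = P(Y|X) × P(X) / P(Y)
       = 0.07259472 / 0.25390024
       = 0.2859


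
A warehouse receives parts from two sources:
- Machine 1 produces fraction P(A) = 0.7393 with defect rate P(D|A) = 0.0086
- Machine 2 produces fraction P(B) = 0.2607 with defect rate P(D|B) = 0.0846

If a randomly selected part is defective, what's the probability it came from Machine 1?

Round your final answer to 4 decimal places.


Let A = from Machine 1, D = defective

Given:
- P(A) = 0.7393, P(B) = 0.2607
- P(D|A) = 0.0086, P(D|B) = 0.0846

Step 1: Find P(D)
P(D) = P(D|A)P(A) + P(D|B)P(B)
     = 0.0086 × 0.7393 + 0.0846 × 0.2607
     = 0.00635798 + 0.02205522
     = 0.02841320

Step 2: Apply Bayes' theorem
P(A|D) = P(D|A)P(A) / P(D)
       = 0.00635798 / 0.02841320
       = 0.2238


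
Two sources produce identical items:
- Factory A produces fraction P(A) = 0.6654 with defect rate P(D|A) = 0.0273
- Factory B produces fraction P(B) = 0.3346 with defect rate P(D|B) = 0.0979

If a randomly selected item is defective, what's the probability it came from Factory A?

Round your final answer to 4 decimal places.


Let A = from Factory A, D = defective

Given:
- P(A) = 0.6654, P(B) = 0.3346
- P(D|A) = 0.0273, P(D|B) = 0.0979

Step 1: Find P(D)
P(D) = P(D|A)P(A) + P(D|B)P(B)
     = 0.0273 × 0.6654 + 0.0979 × 0.3346
     = 0.01816542 + 0.03275734
     = 0.05092276

Step 2: Apply Bayes' theorem
P(A|D) = P(D|A)P(A) / P(D)
       = 0.01816542 / 0.05092276
       = 0.3567


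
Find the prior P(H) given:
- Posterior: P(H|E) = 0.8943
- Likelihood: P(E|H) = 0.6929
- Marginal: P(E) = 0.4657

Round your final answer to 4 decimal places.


From Bayes' theorem: P(H|E) = P(E|H) × P(H) / P(E)

Rearranging for P(H):
P(H) = P(H|E) × P(E) / P(E|H)
     = 0.8943 × 0.4657 / 0.6929
     = 0.41647551 / 0.6929
     = 0.6011


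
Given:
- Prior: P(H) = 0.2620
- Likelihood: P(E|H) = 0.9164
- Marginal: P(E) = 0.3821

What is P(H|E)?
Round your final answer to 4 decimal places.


Using Bayes' theorem:

P(H|E) = P(E|H) × P(H) / P(E)
       = 0.9164 × 0.2620 / 0.3821
       = 0.24009680 / 0.3821
       = 0.6284

The evidence strengthens our belief in H.
Prior: 0.2620 → Posterior: 0.6284


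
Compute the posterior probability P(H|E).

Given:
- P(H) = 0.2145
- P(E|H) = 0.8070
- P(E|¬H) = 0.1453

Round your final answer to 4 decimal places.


Bayes' theorem: P(H|E) = P(E|H) × P(H) / P(E)

Step 1: Calculate P(E) using law of total probability
P(E) = P(E|H)P(H) + P(E|¬H)P(¬H)
     = 0.8070 × 0.2145 + 0.1453 × 0.7855
     = 0.17310150 + 0.11413315
     = 0.28723465

Step 2: Apply Bayes' theorem
P(H|E) = P(E|H) × P(H) / P(E)
       = 0.17310150 / 0.28723465
       = 0.6026


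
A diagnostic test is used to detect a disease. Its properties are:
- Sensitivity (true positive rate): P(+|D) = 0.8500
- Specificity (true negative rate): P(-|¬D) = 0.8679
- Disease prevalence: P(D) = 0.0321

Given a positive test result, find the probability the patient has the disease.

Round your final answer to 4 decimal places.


Let D = has disease, + = positive test

Given:
- P(D) = 0.0321 (prevalence)
- P(+|D) = 0.8500 (sensitivity)
- P(-|¬D) = 0.8679 (specificity)
- P(+|¬D) = 0.1321 (false positive rate = 1 - specificity)

Step 1: Find P(+)
P(+) = P(+|D)P(D) + P(+|¬D)P(¬D)
     = 0.8500 × 0.0321 + 0.1321 × 0.9679
     = 0.02728500 + 0.12785959
     = 0.15514459

Step 2: Apply Bayes' theorem for P(D|+)
P(D|+) = P(+|D)P(D) / P(+)
       = 0.02728500 / 0.15514459
       = 0.1759
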